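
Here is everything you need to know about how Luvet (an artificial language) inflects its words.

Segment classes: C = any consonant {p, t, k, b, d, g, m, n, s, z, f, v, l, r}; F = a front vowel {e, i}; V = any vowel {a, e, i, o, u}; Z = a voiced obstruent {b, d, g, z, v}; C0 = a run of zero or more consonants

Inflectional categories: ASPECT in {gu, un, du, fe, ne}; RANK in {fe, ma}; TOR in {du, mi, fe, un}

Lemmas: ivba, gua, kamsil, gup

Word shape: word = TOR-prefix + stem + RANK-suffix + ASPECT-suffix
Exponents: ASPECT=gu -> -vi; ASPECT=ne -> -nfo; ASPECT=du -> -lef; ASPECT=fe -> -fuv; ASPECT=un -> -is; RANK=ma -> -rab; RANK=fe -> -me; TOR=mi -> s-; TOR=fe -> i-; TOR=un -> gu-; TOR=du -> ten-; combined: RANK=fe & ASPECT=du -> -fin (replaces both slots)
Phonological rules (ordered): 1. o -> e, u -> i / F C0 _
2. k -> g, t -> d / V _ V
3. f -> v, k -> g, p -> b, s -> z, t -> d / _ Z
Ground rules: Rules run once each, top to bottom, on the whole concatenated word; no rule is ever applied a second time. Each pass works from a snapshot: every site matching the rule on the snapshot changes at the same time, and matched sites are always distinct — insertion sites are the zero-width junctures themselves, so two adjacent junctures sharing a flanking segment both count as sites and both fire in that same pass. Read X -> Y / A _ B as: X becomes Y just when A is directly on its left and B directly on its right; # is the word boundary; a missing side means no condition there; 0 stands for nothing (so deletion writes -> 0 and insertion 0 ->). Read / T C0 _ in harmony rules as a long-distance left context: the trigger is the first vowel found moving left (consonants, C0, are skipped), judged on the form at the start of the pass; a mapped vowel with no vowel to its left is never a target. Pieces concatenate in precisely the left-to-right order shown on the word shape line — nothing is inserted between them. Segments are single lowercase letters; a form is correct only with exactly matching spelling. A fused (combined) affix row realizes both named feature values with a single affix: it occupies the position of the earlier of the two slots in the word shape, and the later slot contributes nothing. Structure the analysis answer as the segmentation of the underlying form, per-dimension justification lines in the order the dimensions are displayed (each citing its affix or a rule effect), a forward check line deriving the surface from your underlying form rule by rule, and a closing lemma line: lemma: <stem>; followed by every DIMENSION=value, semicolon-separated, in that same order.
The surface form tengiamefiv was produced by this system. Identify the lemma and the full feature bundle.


underlying: ten-gua-me-fuv
ASPECT=fe - signalled by the affix -fuv
RANK=fe - signalled by the affix -me
TOR=du - signalled by the affix ten-
check: tenguamefuv -> tengiamefiv -> tengiamefiv -> tengiamefiv
lemma: gua; ASPECT=fe; RANK=fe; TOR=du


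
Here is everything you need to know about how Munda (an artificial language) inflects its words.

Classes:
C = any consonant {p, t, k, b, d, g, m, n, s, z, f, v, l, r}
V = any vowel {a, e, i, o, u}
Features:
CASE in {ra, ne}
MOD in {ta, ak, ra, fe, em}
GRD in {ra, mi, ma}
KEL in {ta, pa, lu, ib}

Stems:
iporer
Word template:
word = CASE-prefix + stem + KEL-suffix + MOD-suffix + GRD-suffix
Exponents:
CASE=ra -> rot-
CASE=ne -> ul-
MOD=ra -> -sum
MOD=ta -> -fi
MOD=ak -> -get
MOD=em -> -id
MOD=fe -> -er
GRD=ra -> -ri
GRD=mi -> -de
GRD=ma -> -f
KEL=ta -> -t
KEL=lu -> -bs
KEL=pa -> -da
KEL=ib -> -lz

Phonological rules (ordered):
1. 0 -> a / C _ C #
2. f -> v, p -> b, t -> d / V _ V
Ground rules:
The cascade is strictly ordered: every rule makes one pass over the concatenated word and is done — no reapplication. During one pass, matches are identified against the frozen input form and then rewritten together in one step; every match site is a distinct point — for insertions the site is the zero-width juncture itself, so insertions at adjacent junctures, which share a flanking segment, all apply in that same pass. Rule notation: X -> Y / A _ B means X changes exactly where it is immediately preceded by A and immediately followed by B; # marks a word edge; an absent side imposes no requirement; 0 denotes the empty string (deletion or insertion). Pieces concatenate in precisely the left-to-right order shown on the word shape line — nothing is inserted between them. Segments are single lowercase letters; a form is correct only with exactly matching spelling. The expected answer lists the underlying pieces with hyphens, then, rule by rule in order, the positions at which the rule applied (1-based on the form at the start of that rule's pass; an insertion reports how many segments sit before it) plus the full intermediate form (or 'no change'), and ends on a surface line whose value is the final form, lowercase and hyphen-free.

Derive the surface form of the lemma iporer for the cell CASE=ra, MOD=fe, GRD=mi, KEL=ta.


underlying: rot-iporer-t-er-de
1. 0 -> a / C _ C #: no change
2. f -> v, p -> b, t -> d / V _ V: fires at position(s) 3, 5: rodiborerterde
surface: rodiborerterde


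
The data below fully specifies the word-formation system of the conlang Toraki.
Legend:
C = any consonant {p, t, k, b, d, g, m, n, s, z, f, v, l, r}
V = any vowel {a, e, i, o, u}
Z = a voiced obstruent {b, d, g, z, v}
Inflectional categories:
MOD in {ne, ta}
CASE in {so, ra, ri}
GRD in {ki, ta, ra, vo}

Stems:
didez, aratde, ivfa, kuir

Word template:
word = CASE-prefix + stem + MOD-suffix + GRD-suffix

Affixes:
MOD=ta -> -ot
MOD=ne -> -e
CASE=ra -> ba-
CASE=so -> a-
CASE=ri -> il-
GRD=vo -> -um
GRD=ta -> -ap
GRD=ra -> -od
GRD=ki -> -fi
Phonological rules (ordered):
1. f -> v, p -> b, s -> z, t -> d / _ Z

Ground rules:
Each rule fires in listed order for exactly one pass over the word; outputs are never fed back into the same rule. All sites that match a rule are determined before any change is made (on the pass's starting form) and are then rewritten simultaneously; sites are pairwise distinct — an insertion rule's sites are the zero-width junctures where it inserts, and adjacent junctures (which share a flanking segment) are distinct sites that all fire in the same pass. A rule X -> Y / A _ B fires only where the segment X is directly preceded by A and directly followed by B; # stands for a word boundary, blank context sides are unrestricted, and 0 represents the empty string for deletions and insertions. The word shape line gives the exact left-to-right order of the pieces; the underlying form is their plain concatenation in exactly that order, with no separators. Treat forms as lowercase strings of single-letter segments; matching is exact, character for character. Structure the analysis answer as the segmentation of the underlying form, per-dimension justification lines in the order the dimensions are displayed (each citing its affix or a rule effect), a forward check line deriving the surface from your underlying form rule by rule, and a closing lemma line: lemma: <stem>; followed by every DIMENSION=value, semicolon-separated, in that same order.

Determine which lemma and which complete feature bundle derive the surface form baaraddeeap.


underlying: ba-aratde-e-ap
MOD=ne - signalled by the affix -e
CASE=ra - signalled by the affix ba-
GRD=ta - signalled by the affix -ap
check: baaratdeeap -> baaraddeeap
lemma: aratde; MOD=ne; CASE=ra; GRD=ta


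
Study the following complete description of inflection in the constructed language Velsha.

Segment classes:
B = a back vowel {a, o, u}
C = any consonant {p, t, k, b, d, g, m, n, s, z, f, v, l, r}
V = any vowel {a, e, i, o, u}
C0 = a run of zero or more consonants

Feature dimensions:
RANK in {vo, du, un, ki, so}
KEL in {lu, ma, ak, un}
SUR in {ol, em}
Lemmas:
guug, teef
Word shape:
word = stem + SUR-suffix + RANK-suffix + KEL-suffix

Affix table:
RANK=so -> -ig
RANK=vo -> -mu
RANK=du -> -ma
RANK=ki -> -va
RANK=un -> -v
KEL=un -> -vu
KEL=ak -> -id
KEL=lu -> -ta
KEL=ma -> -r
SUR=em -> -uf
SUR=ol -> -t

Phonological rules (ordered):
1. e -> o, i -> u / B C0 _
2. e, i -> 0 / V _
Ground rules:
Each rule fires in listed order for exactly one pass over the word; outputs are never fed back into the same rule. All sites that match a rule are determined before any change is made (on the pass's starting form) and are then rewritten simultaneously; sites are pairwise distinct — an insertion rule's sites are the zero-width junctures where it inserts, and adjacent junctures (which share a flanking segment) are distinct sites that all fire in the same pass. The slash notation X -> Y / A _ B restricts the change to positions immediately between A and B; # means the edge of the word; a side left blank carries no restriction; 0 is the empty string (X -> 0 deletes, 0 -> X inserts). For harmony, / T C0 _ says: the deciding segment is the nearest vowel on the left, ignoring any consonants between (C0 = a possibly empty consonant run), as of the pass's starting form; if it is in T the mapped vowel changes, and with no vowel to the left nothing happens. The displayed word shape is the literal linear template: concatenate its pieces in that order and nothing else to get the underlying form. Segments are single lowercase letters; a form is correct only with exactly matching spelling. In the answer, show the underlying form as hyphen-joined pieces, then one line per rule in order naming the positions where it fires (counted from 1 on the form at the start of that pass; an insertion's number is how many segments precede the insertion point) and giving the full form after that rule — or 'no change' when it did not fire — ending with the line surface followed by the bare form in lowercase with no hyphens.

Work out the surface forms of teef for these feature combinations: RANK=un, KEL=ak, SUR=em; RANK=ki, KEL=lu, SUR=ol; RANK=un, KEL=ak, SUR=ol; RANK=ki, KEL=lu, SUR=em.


cell RANK=un, KEL=ak, SUR=em:
underlying: teef-uf-v-id
1. e -> o, i -> u / B C0 _: fires at position(s) 8: teefufvud
2. e, i -> 0 / V _: fires at position(s) 3: tefufvud
surface: tefufvud

cell RANK=ki, KEL=lu, SUR=ol:
underlying: teef-t-va-ta
1. e -> o, i -> u / B C0 _: no change
2. e, i -> 0 / V _: fires at position(s) 3: teftvata
surface: teftvata

cell RANK=un, KEL=ak, SUR=ol:
underlying: teef-t-v-id
1. e -> o, i -> u / B C0 _: no change
2. e, i -> 0 / V _: fires at position(s) 3: teftvid
surface: teftvid

cell RANK=ki, KEL=lu, SUR=em:
underlying: teef-uf-va-ta
1. e -> o, i -> u / B C0 _: no change
2. e, i -> 0 / V _: fires at position(s) 3: tefufvata
surface: tefufvata


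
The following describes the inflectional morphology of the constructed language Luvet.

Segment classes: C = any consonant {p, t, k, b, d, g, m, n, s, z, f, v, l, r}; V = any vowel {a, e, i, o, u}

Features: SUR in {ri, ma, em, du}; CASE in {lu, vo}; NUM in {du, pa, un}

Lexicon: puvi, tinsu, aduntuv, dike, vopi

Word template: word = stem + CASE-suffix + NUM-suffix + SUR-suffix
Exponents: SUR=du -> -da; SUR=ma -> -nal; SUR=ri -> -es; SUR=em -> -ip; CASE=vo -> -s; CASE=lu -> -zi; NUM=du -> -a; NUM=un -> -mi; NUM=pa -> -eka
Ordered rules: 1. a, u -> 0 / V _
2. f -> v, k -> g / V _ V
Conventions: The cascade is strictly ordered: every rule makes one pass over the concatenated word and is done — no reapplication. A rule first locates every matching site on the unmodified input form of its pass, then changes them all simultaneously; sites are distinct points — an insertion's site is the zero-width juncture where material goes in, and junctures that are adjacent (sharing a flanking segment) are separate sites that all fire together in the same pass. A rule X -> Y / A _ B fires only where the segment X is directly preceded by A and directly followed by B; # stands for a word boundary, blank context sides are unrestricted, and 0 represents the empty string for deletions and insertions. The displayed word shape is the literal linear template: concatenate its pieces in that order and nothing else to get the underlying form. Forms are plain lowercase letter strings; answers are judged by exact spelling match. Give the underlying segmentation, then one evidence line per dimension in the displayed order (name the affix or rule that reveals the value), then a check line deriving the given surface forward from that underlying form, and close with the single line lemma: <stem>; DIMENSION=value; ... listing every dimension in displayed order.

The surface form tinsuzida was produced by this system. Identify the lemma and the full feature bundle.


underlying: tinsu-zi-a-da
SUR=du - signalled by the affix -da
CASE=lu - signalled by the affix -zi
NUM=du - signalled by the affix -a
check: tinsuziada -> tinsuzida -> tinsuzida
lemma: tinsu; SUR=du; CASE=lu; NUM=du


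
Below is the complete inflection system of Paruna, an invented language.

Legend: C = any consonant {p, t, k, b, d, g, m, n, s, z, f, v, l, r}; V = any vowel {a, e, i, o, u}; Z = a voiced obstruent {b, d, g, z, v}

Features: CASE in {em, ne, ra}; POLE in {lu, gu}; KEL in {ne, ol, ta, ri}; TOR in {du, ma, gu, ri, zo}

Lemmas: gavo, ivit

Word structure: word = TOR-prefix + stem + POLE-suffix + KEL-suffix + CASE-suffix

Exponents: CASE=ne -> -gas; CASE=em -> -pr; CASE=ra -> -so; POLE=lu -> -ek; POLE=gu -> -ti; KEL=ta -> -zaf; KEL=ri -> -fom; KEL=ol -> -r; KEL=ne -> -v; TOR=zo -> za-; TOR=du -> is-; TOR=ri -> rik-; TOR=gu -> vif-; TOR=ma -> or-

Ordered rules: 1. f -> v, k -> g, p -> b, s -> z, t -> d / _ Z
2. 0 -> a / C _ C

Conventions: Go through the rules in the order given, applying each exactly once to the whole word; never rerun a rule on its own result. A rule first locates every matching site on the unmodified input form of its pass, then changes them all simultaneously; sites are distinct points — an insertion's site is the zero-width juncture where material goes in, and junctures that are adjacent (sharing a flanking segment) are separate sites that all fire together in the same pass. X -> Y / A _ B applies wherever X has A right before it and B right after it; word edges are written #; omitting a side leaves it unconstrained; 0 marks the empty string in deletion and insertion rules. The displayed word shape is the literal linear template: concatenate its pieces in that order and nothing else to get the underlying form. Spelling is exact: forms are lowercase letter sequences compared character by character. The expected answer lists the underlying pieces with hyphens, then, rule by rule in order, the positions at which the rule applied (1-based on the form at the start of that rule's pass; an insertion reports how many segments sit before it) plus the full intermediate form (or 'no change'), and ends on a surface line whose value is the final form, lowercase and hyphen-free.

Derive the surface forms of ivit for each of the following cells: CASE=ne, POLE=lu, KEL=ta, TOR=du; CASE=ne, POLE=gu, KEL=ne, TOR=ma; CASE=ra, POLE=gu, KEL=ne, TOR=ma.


cell CASE=ne, POLE=lu, KEL=ta, TOR=du:
underlying: is-ivit-ek-zaf-gas
1. f -> v, k -> g, p -> b, s -> z, t -> d / _ Z: fires at position(s) 8, 11: isivitegzavgas
2. 0 -> a / C _ C: inserts after position(s) 8, 11: isivitegazavagas
surface: isivitegazavagas

cell CASE=ne, POLE=gu, KEL=ne, TOR=ma:
underlying: or-ivit-ti-v-gas
1. f -> v, k -> g, p -> b, s -> z, t -> d / _ Z: no change
2. 0 -> a / C _ C: inserts after position(s) 6, 9: orivitativagas
surface: orivitativagas

cell CASE=ra, POLE=gu, KEL=ne, TOR=ma:
underlying: or-ivit-ti-v-so
1. f -> v, k -> g, p -> b, s -> z, t -> d / _ Z: no change
2. 0 -> a / C _ C: inserts after position(s) 6, 9: orivitativaso
surface: orivitativaso


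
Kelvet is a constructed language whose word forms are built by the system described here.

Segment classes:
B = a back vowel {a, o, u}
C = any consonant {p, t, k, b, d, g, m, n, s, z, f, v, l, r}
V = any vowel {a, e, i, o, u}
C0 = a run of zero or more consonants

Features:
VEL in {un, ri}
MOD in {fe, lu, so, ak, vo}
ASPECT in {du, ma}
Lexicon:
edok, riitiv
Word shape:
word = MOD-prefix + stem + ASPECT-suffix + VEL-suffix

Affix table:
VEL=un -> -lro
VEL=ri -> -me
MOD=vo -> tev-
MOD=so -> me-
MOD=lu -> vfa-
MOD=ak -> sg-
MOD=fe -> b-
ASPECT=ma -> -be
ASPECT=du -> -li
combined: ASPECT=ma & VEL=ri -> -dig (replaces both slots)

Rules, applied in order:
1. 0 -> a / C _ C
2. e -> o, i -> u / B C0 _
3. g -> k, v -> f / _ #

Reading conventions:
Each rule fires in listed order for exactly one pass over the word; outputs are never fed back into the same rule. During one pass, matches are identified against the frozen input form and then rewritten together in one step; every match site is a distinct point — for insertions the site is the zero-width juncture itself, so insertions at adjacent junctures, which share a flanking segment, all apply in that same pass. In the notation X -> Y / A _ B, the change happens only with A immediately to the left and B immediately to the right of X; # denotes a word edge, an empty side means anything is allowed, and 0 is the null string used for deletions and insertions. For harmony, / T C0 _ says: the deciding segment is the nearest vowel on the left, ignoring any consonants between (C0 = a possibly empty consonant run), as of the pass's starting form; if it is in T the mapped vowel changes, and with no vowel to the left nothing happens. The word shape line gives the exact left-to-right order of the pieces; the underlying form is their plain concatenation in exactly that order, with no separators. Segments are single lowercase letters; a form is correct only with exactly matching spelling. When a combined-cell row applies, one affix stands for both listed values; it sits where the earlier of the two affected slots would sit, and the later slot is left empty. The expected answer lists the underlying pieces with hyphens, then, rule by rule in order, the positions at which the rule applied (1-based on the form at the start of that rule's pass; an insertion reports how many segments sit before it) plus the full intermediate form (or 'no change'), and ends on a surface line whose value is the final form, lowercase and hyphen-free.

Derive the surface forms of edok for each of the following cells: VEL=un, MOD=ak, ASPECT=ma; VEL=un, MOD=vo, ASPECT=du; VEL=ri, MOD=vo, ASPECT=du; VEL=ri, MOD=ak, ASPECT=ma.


cell VEL=un, MOD=ak, ASPECT=ma:
underlying: sg-edok-be-lro
1. 0 -> a / C _ C: inserts after position(s) 1, 6, 9: sagedokabelaro
2. e -> o, i -> u / B C0 _: fires at position(s) 4, 10: sagodokabolaro
3. g -> k, v -> f / _ #: no change
surface: sagodokabolaro

cell VEL=un, MOD=vo, ASPECT=du:
underlying: tev-edok-li-lro
1. 0 -> a / C _ C: inserts after position(s) 7, 10: tevedokalilaro
2. e -> o, i -> u / B C0 _: fires at position(s) 10: tevedokalularo
3. g -> k, v -> f / _ #: no change
surface: tevedokalularo

cell VEL=ri, MOD=vo, ASPECT=du:
underlying: tev-edok-li-me
1. 0 -> a / C _ C: inserts after position(s) 7: tevedokalime
2. e -> o, i -> u / B C0 _: fires at position(s) 10: tevedokalume
3. g -> k, v -> f / _ #: no change
surface: tevedokalume

cell VEL=ri, MOD=ak, ASPECT=ma:
underlying: sg-edok-dig
1. 0 -> a / C _ C: inserts after position(s) 1, 6: sagedokadig
2. e -> o, i -> u / B C0 _: fires at position(s) 4, 10: sagodokadug
3. g -> k, v -> f / _ #: fires at position(s) 11: sagodokaduk
surface: sagodokaduk


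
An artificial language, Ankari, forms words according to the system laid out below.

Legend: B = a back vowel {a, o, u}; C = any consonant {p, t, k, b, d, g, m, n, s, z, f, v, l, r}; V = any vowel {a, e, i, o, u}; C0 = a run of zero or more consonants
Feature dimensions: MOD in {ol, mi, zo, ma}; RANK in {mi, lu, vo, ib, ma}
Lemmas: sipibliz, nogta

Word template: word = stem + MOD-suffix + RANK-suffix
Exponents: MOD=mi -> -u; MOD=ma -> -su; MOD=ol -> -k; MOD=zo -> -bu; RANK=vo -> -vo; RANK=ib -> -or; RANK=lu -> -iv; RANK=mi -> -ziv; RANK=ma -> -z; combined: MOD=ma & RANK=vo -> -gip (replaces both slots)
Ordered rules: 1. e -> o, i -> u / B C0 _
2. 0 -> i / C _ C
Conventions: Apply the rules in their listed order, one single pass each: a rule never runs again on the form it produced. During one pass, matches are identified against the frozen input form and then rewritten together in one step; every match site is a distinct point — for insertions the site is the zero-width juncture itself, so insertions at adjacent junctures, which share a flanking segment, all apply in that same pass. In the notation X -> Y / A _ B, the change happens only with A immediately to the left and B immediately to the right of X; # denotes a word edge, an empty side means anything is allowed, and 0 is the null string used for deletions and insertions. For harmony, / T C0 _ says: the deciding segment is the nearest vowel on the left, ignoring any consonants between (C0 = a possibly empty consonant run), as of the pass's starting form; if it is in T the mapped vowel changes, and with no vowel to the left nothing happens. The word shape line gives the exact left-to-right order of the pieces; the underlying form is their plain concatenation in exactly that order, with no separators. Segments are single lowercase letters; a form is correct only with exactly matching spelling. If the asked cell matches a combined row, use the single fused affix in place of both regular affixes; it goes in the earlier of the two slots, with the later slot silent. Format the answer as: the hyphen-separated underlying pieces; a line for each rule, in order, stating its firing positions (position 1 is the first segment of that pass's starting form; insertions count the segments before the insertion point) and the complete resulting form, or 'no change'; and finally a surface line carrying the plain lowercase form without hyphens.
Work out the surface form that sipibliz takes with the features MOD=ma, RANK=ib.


underlying: sipibliz-su-or
1. e -> o, i -> u / B C0 _: no change
2. 0 -> i / C _ C: inserts after position(s) 5, 8: sipibilizisuor
surface: sipibilizisuor


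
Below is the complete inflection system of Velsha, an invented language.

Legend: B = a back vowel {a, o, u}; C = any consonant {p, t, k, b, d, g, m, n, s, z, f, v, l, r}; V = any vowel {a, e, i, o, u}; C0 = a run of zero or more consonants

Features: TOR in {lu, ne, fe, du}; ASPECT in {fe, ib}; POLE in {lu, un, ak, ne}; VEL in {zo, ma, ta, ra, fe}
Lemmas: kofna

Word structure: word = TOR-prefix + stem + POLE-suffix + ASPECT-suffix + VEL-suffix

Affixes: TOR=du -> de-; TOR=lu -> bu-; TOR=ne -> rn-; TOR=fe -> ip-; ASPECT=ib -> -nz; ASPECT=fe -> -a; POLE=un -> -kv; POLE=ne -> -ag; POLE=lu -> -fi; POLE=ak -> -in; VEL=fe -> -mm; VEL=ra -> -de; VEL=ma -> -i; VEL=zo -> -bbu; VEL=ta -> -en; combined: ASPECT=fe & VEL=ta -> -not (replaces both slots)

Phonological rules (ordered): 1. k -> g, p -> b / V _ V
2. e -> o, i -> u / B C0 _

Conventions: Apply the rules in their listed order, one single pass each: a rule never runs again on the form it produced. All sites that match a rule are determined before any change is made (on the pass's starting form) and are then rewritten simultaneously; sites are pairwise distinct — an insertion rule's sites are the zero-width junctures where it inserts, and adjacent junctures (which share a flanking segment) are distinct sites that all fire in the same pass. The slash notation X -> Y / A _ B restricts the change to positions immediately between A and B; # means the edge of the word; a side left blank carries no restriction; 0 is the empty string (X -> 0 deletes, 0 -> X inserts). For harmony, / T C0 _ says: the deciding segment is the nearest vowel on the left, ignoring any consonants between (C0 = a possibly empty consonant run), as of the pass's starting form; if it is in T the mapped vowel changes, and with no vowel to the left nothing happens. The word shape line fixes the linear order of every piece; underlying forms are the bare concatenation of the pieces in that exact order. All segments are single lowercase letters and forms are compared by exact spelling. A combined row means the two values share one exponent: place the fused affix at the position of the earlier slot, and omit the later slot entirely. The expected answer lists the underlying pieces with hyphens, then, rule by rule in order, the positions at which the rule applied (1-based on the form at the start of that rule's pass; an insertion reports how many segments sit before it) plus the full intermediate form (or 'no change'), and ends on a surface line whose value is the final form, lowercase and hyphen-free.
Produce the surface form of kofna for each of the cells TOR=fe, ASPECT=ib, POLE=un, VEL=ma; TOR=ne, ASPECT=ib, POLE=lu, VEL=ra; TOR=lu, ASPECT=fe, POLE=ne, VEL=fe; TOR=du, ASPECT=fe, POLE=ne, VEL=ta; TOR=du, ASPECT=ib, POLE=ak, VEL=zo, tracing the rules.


cell TOR=fe, ASPECT=ib, POLE=un, VEL=ma:
underlying: ip-kofna-kv-nz-i
1. k -> g, p -> b / V _ V: no change
2. e -> o, i -> u / B C0 _: fires at position(s) 12: ipkofnakvnzu
surface: ipkofnakvnzu

cell TOR=ne, ASPECT=ib, POLE=lu, VEL=ra:
underlying: rn-kofna-fi-nz-de
1. k -> g, p -> b / V _ V: no change
2. e -> o, i -> u / B C0 _: fires at position(s) 9: rnkofnafunzde
surface: rnkofnafunzde

cell TOR=lu, ASPECT=fe, POLE=ne, VEL=fe:
underlying: bu-kofna-ag-a-mm
1. k -> g, p -> b / V _ V: fires at position(s) 3: bugofnaagamm
2. e -> o, i -> u / B C0 _: no change
surface: bugofnaagamm

cell TOR=du, ASPECT=fe, POLE=ne, VEL=ta:
underlying: de-kofna-ag-not
1. k -> g, p -> b / V _ V: fires at position(s) 3: degofnaagnot
2. e -> o, i -> u / B C0 _: no change
surface: degofnaagnot

cell TOR=du, ASPECT=ib, POLE=ak, VEL=zo:
underlying: de-kofna-in-nz-bbu
1. k -> g, p -> b / V _ V: fires at position(s) 3: degofnainnzbbu
2. e -> o, i -> u / B C0 _: fires at position(s) 8: degofnaunnzbbu
surface: degofnaunnzbbu


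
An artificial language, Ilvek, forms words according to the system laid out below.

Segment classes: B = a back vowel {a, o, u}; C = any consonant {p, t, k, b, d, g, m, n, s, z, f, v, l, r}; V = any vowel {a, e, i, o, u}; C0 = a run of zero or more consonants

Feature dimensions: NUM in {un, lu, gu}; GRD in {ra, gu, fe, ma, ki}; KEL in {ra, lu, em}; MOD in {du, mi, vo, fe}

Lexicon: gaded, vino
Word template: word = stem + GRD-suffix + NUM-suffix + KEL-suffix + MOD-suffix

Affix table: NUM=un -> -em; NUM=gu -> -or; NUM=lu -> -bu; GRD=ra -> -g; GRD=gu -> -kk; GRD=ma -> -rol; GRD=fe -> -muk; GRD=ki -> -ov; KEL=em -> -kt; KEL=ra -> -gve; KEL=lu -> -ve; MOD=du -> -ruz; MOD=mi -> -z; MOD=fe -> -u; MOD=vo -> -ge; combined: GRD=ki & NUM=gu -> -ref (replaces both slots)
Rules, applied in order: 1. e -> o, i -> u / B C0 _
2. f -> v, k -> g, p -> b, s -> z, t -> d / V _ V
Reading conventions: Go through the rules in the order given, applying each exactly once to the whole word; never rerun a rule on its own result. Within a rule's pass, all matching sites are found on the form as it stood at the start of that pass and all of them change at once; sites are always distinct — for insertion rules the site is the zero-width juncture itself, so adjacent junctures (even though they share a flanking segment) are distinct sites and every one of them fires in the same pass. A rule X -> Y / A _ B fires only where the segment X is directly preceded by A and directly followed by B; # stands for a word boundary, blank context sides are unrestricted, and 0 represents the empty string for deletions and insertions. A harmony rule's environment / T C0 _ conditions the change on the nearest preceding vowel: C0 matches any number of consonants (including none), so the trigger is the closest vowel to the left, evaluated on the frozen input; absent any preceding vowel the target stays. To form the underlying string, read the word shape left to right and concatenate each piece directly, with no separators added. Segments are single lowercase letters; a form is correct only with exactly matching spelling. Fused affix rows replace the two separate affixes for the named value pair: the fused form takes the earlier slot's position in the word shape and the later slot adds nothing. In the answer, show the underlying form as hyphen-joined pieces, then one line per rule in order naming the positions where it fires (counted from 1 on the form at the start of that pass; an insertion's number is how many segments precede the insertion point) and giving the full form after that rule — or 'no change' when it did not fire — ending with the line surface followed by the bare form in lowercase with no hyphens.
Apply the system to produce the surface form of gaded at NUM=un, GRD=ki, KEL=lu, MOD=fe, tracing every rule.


underlying: gaded-ov-em-ve-u
1. e -> o, i -> u / B C0 _: fires at position(s) 4, 8: gadodovomveu
2. f -> v, k -> g, p -> b, s -> z, t -> d / V _ V: no change
surface: gadodovomveu


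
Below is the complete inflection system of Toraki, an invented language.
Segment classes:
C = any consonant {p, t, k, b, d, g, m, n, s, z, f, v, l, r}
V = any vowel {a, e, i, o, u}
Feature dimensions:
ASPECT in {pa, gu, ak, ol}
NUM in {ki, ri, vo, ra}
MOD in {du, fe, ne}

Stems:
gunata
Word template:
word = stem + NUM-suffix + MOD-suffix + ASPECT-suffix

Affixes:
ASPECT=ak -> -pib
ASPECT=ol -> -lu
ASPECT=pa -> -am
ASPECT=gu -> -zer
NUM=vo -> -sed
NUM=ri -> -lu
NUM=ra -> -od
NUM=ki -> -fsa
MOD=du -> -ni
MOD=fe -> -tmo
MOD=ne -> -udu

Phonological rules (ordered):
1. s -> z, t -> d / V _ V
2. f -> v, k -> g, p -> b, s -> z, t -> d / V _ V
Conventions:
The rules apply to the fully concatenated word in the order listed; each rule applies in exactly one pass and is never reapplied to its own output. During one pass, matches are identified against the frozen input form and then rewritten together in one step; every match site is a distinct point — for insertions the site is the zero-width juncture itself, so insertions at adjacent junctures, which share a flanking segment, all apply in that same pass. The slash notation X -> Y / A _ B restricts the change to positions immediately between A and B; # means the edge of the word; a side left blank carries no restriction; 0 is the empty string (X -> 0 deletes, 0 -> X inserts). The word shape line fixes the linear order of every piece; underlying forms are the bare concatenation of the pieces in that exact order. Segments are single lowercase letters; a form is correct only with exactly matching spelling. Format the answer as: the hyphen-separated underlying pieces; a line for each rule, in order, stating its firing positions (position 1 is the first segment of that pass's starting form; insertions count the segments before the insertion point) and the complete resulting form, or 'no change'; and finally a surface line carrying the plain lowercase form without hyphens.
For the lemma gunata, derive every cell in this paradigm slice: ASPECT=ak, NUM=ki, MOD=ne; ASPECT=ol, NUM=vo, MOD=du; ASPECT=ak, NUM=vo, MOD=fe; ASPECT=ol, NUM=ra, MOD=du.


cell ASPECT=ak, NUM=ki, MOD=ne:
underlying: gunata-fsa-udu-pib
1. s -> z, t -> d / V _ V: fires at position(s) 5: gunadafsaudupib
2. f -> v, k -> g, p -> b, s -> z, t -> d / V _ V: fires at position(s) 13: gunadafsaudubib
surface: gunadafsaudubib

cell ASPECT=ol, NUM=vo, MOD=du:
underlying: gunata-sed-ni-lu
1. s -> z, t -> d / V _ V: fires at position(s) 5, 7: gunadazednilu
2. f -> v, k -> g, p -> b, s -> z, t -> d / V _ V: no change
surface: gunadazednilu

cell ASPECT=ak, NUM=vo, MOD=fe:
underlying: gunata-sed-tmo-pib
1. s -> z, t -> d / V _ V: fires at position(s) 5, 7: gunadazedtmopib
2. f -> v, k -> g, p -> b, s -> z, t -> d / V _ V: fires at position(s) 13: gunadazedtmobib
surface: gunadazedtmobib

cell ASPECT=ol, NUM=ra, MOD=du:
underlying: gunata-od-ni-lu
1. s -> z, t -> d / V _ V: fires at position(s) 5: gunadaodnilu
2. f -> v, k -> g, p -> b, s -> z, t -> d / V _ V: no change
surface: gunadaodnilu


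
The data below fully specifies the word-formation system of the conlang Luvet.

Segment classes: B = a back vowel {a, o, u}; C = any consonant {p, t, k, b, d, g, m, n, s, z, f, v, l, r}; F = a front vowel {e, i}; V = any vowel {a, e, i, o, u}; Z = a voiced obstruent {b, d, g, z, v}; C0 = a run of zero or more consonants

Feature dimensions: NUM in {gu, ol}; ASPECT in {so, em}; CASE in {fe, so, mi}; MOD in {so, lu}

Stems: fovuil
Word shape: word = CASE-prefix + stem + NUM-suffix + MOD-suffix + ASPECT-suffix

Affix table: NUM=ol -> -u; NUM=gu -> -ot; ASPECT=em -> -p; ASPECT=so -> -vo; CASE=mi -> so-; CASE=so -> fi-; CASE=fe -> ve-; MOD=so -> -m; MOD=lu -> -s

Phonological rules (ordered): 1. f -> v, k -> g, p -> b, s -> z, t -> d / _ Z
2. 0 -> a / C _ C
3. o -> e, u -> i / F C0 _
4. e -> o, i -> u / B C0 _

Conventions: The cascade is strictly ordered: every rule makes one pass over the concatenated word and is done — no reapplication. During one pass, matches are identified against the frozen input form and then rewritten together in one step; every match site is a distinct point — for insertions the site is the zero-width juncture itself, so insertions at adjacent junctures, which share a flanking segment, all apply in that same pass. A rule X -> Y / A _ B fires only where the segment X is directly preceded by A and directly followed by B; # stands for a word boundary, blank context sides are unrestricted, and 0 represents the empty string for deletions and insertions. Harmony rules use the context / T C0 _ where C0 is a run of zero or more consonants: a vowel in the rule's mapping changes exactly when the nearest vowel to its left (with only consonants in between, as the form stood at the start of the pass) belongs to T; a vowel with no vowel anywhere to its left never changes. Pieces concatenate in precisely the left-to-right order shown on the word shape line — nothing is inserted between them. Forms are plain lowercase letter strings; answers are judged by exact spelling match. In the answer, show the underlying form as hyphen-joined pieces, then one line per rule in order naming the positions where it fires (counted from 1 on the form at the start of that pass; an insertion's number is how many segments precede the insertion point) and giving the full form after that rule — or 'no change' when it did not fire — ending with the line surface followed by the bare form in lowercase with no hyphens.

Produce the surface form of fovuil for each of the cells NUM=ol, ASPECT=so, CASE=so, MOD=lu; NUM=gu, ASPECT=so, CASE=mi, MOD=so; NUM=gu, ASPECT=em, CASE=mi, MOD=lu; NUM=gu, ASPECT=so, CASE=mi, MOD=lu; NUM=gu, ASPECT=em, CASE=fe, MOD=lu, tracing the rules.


cell NUM=ol, ASPECT=so, CASE=so, MOD=lu:
underlying: fi-fovuil-u-s-vo
1. f -> v, k -> g, p -> b, s -> z, t -> d / _ Z: fires at position(s) 10: fifovuiluzvo
2. 0 -> a / C _ C: inserts after position(s) 10: fifovuiluzavo
3. o -> e, u -> i / F C0 _: fires at position(s) 4, 9: fifevuilizavo
4. e -> o, i -> u / B C0 _: fires at position(s) 7: fifevuulizavo
surface: fifevuulizavo

cell NUM=gu, ASPECT=so, CASE=mi, MOD=so:
underlying: so-fovuil-ot-m-vo
1. f -> v, k -> g, p -> b, s -> z, t -> d / _ Z: no change
2. 0 -> a / C _ C: inserts after position(s) 10, 11: sofovuilotamavo
3. o -> e, u -> i / F C0 _: fires at position(s) 9: sofovuiletamavo
4. e -> o, i -> u / B C0 _: fires at position(s) 7: sofovuuletamavo
surface: sofovuuletamavo

cell NUM=gu, ASPECT=em, CASE=mi, MOD=lu:
underlying: so-fovuil-ot-s-p
1. f -> v, k -> g, p -> b, s -> z, t -> d / _ Z: no change
2. 0 -> a / C _ C: inserts after position(s) 10, 11: sofovuilotasap
3. o -> e, u -> i / F C0 _: fires at position(s) 9: sofovuiletasap
4. e -> o, i -> u / B C0 _: fires at position(s) 7: sofovuuletasap
surface: sofovuuletasap

cell NUM=gu, ASPECT=so, CASE=mi, MOD=lu:
underlying: so-fovuil-ot-s-vo
1. f -> v, k -> g, p -> b, s -> z, t -> d / _ Z: fires at position(s) 11: sofovuilotzvo
2. 0 -> a / C _ C: inserts after position(s) 10, 11: sofovuilotazavo
3. o -> e, u -> i / F C0 _: fires at position(s) 9: sofovuiletazavo
4. e -> o, i -> u / B C0 _: fires at position(s) 7: sofovuuletazavo
surface: sofovuuletazavo

cell NUM=gu, ASPECT=em, CASE=fe, MOD=lu:
underlying: ve-fovuil-ot-s-p
1. f -> v, k -> g, p -> b, s -> z, t -> d / _ Z: no change
2. 0 -> a / C _ C: inserts after position(s) 10, 11: vefovuilotasap
3. o -> e, u -> i / F C0 _: fires at position(s) 4, 9: vefevuiletasap
4. e -> o, i -> u / B C0 _: fires at position(s) 7: vefevuuletasap
surface: vefevuuletasap


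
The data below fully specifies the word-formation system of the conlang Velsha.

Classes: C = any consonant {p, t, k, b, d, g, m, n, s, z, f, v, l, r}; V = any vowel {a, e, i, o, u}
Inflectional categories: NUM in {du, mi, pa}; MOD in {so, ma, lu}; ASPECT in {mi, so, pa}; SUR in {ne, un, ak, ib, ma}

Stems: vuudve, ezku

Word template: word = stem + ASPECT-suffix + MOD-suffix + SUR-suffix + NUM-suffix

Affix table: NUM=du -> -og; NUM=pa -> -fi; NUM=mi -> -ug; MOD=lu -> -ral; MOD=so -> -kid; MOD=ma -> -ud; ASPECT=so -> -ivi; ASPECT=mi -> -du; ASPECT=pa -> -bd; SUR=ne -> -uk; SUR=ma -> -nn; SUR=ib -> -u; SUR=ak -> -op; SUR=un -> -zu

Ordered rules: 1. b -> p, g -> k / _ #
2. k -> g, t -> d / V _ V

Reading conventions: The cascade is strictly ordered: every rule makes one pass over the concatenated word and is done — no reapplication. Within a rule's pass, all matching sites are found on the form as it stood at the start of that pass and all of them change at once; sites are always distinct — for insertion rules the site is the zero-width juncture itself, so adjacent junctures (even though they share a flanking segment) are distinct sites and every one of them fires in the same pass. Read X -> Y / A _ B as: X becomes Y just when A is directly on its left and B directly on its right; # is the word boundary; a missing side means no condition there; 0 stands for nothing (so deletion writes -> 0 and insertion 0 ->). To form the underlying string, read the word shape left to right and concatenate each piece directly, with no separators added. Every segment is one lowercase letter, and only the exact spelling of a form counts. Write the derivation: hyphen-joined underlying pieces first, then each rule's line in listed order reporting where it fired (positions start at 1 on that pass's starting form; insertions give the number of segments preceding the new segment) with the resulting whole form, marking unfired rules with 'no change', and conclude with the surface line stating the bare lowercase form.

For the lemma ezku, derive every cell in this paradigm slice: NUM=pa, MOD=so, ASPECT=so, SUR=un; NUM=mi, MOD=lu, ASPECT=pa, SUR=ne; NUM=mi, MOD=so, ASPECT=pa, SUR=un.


cell NUM=pa, MOD=so, ASPECT=so, SUR=un:
underlying: ezku-ivi-kid-zu-fi
1. b -> p, g -> k / _ #: no change
2. k -> g, t -> d / V _ V: fires at position(s) 8: ezkuivigidzufi
surface: ezkuivigidzufi

cell NUM=mi, MOD=lu, ASPECT=pa, SUR=ne:
underlying: ezku-bd-ral-uk-ug
1. b -> p, g -> k / _ #: fires at position(s) 13: ezkubdralukuk
2. k -> g, t -> d / V _ V: fires at position(s) 11: ezkubdraluguk
surface: ezkubdraluguk

cell NUM=mi, MOD=so, ASPECT=pa, SUR=un:
underlying: ezku-bd-kid-zu-ug
1. b -> p, g -> k / _ #: fires at position(s) 13: ezkubdkidzuuk
2. k -> g, t -> d / V _ V: no change
surface: ezkubdkidzuuk


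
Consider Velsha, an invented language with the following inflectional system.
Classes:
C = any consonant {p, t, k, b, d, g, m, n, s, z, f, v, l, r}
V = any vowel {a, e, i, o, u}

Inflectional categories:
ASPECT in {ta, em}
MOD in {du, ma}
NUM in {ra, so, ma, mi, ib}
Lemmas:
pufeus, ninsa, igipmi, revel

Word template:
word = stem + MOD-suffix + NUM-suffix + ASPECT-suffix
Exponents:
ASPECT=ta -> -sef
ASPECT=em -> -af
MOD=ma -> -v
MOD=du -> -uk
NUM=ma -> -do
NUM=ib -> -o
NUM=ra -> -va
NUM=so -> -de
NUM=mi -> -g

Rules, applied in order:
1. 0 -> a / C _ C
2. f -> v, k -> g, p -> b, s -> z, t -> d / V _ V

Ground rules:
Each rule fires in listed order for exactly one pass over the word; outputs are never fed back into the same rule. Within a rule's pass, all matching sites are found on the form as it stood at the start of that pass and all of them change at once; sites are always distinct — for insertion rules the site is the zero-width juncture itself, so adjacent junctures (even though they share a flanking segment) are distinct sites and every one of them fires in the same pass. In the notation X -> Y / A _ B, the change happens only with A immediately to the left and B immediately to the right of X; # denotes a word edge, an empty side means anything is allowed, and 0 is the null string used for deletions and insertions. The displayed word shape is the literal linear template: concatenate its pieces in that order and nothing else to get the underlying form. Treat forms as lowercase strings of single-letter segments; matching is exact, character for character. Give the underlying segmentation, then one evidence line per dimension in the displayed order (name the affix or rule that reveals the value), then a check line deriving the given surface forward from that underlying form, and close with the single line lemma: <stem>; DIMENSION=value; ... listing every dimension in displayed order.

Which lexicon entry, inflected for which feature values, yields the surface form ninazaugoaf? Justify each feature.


underlying: ninsa-uk-o-af
ASPECT=em - signalled by the affix -af
MOD=du - signalled by the affix -uk
NUM=ib - signalled by the affix -o
check: ninsaukoaf -> ninasaukoaf -> ninazaugoaf
lemma: ninsa; ASPECT=em; MOD=du; NUM=ib
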